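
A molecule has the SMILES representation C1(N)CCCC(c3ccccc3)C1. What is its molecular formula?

Atom tally by fragment:
  cyclohexane ring core → C:6 H:12
  (− 2 ring H displaced by substituents)
  + NH2 → N:1 H:2
  + C6H5 → C:6 H:5
Element totals:
  C: 12
  H: 17
  N: 1

C12H17N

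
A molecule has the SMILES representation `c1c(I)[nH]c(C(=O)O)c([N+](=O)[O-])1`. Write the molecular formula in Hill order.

Atom tally by fragment:
  pyrrole ring core → C:4 H:5 N:1
  (− 3 ring H displaced by substituents)
  + I → I:1
  + COOH → C:1 H:1 O:2
  + NO2 → N:1 O:2
Element totals:
  C: 5
  H: 3
  I: 1
  N: 2
  O: 4

C5H3IN2O4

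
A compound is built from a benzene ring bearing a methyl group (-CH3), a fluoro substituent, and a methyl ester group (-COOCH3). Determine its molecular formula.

Atom tally by fragment:
  benzene ring core → C:6 H:6
  (− 3 ring H displaced by substituents)
  + CH3 → C:1 H:3
  + F → F:1
  + COOCH3 → C:2 H:3 O:2
Element totals:
  C: 9
  H: 9
  F: 1
  O: 2

C9H9FO2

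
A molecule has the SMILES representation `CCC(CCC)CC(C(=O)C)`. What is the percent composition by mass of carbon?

Atom tally by fragment:
  CH3 → C:1 H:3
  CH2 → C:1 H:2
  CH(CH2CH2CH3) → C:4 H:8
  CH2 → C:1 H:2
  CH2COCH3 → C:3 H:5 O:1
Element totals:
  C: 10
  H: 20
  O: 1
Molecular formula: C10H20O.
Molar mass = 156.269 g/mol.
Mass from C: 10 × 12.011 = 120.110 g/mol.
%C = 120.110 / 156.269 × 100 = 76.86%.

76.86%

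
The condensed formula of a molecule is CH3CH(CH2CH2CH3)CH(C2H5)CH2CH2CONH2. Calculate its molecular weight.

185.31 g/mol

Element totals:
  C: 11
  H: 23
  N: 1
  O: 1
Molecular formula: C11H23NO.
  M = 11(12.011) + 23(1.008) + 14.007 + 15.999
    = 132.121 + 23.184 + 14.007 + 15.999 = 185.311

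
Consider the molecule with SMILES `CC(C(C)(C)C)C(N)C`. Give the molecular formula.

Atom tally by fragment:
  CH3 → C:1 H:3
  CH(C(CH3)3) → C:5 H:10
  CH(NH2) → C:1 H:3 N:1
  CH3 → C:1 H:3
Element totals:
  C: 8
  H: 19
  N: 1

C8H19N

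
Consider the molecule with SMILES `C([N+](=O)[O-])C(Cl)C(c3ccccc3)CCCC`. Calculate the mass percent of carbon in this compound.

Atom tally by fragment:
  O2NCH2 → C:1 H:2 N:1 O:2
  CH(Cl) → C:1 H:1 Cl:1
  CH(C6H5) → C:7 H:6
  CH2 → C:1 H:2
  CH2 → C:1 H:2
  CH2 → C:1 H:2
  CH3 → C:1 H:3
Element totals:
  C: 13
  H: 18
  Cl: 1
  N: 1
  O: 2
Molecular formula: C13H18ClNO2.
Molar mass = 255.742 g/mol.
Mass from C: 13 × 12.011 = 156.143 g/mol.
%C = 156.143 / 255.742 × 100 = 61.05%.

61.05%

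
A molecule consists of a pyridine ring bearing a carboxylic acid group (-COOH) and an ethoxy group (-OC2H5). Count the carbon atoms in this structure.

Atom tally by fragment:
  pyridine ring core → C:5 H:5 N:1
  (− 2 ring H displaced by substituents)
  + COOH → C:1 H:1 O:2
  + OC2H5 → C:2 H:5 O:1
Element totals:
  C: 8
  H: 9
  N: 1
  O: 3

8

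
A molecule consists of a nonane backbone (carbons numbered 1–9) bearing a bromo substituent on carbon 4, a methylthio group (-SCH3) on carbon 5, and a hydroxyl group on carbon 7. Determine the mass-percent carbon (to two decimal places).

Atom tally by fragment:
  CH3 → C:1 H:3
  CH2 → C:1 H:2
  CH2 → C:1 H:2
  CH(Br) → C:1 H:1 Br:1
  CH(SCH3) → C:2 H:4 S:1
  CH2 → C:1 H:2
  CH(OH) → C:1 H:2 O:1
  CH2 → C:1 H:2
  CH3 → C:1 H:3
Element totals:
  C: 10
  H: 21
  Br: 1
  O: 1
  S: 1
Molecular formula: C10H21BrOS.
Molar mass = 269.241 g/mol.
Mass from C: 10 × 12.011 = 120.110 g/mol.
%C = 120.110 / 269.241 × 100 = 44.61%.

44.61%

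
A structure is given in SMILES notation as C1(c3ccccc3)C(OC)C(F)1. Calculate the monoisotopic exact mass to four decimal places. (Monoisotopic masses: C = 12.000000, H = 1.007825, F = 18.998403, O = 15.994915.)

166.0794

Atom tally by fragment:
  cyclopropane ring core → C:3 H:6
  (− 3 ring H displaced by substituents)
  + C6H5 → C:6 H:5
  + OCH3 → C:1 H:3 O:1
  + F → F:1
Element totals:
  C: 10
  H: 11
  F: 1
  O: 1
Molecular formula: C10H11FO.
  M = 10(12.0) + 11(1.007825) + 18.998403 + 15.994915
    = 120.000000 + 11.086075 + 18.998403 + 15.994915 = 166.079393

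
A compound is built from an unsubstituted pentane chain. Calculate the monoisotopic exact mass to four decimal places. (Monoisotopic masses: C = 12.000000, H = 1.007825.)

72.0939

Atom tally by fragment:
  CH3 → C:1 H:3
  CH2 → C:1 H:2
  CH2 → C:1 H:2
  CH2 → C:1 H:2
  CH3 → C:1 H:3
Element totals:
  C: 5
  H: 12
Molecular formula: C5H12.
  M = 5(12.0) + 12(1.007825)
    = 60.000000 + 12.093900 = 72.093900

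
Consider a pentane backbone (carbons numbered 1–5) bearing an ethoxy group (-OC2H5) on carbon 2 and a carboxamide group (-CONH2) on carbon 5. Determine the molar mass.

Atom tally by fragment:
  CH3 → C:1 H:3
  CH(OC2H5) → C:3 H:6 O:1
  CH2 → C:1 H:2
  CH2 → C:1 H:2
  CH2CONH2 → C:2 H:4 O:1 N:1
Element totals:
  C: 8
  H: 17
  N: 1
  O: 2
Molecular formula: C8H17NO2.
  M = 8(12.011) + 17(1.008) + 14.007 + 2(15.999)
    = 96.088 + 17.136 + 14.007 + 31.998 = 159.229

159.23 g/mol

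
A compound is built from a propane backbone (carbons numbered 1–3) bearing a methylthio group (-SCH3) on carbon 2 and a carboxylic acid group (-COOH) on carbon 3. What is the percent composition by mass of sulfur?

23.89%

Atom tally by fragment:
  CH3 → C:1 H:3
  CH(SCH3) → C:2 H:4 S:1
  CH2COOH → C:2 H:3 O:2
Element totals:
  C: 5
  H: 10
  O: 2
  S: 1
Molecular formula: C5H10O2S.
Molar mass = 134.193 g/mol.
Mass from S: 1 × 32.06 = 32.060 g/mol.
%S = 32.060 / 134.193 × 100 = 23.89%.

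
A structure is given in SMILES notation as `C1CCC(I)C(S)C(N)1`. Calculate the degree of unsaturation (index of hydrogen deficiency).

1

Atom tally by fragment:
  cyclohexane ring core → C:6 H:12
  (− 3 ring H displaced by substituents)
  + I → I:1
  + SH → S:1 H:1
  + NH2 → N:1 H:2
Element totals:
  C: 6
  H: 12
  I: 1
  N: 1
  S: 1
Molecular formula: C6H12INS.
DoU = (2C + 2 + N − H − X) / 2 = (2·6 + 2 + 1 − 12 − 1) / 2 = 1.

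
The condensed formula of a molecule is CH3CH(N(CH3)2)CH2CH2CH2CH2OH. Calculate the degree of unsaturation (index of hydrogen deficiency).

0

Element totals:
  C: 8
  H: 19
  N: 1
  O: 1
Molecular formula: C8H19NO.
DoU = (2C + 2 + N − H − X) / 2 = (2·8 + 2 + 1 − 19 − 0) / 2 = 0.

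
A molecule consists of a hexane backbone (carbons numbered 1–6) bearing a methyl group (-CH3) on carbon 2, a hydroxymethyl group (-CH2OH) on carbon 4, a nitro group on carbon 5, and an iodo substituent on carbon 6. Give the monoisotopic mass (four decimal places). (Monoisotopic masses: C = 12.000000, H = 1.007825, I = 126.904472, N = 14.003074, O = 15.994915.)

Atom tally by fragment:
  CH3 → C:1 H:3
  CH(CH3) → C:2 H:4
  CH2 → C:1 H:2
  CH(CH2OH) → C:2 H:4 O:1
  CH(NO2) → C:1 H:1 N:1 O:2
  CH2I → C:1 H:2 I:1
Element totals:
  C: 8
  H: 16
  I: 1
  N: 1
  O: 3
Molecular formula: C8H16INO3.
  M = 8(12.0) + 16(1.007825) + 126.904472 + 14.003074 + 3(15.994915)
    = 96.000000 + 16.125200 + 126.904472 + 14.003074 + 47.984745 = 301.017491

301.0175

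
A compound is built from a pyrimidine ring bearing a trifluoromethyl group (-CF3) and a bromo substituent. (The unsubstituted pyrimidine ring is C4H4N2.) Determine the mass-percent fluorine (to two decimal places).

25.11%

Atom tally by fragment:
  pyrimidine ring core → C:4 H:4 N:2
  (− 2 ring H displaced by substituents)
  + CF3 → C:1 F:3
  + Br → Br:1
Element totals:
  C: 5
  H: 2
  Br: 1
  F: 3
  N: 2
Molecular formula: C5H2BrF3N2.
Molar mass = 226.983 g/mol.
Mass from F: 3 × 18.998 = 56.994 g/mol.
%F = 56.994 / 226.983 × 100 = 25.11%.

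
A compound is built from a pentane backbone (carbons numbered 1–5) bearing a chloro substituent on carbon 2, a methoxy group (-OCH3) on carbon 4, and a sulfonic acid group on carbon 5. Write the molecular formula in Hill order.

C6H13ClO4S

Atom tally by fragment:
  CH3 → C:1 H:3
  CH(Cl) → C:1 H:1 Cl:1
  CH2 → C:1 H:2
  CH(OCH3) → C:2 H:4 O:1
  CH2SO3H → C:1 H:3 S:1 O:3
Element totals:
  C: 6
  H: 13
  Cl: 1
  O: 4
  S: 1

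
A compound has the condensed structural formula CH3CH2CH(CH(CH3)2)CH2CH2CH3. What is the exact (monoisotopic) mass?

128.1565

Atom tally by fragment:
  CH3 → C:1 H:3
  CH2 → C:1 H:2
  CH(CH(CH3)2) → C:4 H:8
  CH2 → C:1 H:2
  CH2 → C:1 H:2
  CH3 → C:1 H:3
Element totals:
  C: 9
  H: 20
Molecular formula: C9H20.
  M = 9(12.0) + 20(1.007825)
    = 108.000000 + 20.156500 = 128.156500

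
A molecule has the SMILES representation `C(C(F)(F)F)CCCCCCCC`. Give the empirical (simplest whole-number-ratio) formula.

C10H19F3

Atom tally by fragment:
  F3CCH2 → C:2 H:2 F:3
  CH2 → C:1 H:2
  CH2 → C:1 H:2
  CH2 → C:1 H:2
  CH2 → C:1 H:2
  CH2 → C:1 H:2
  CH2 → C:1 H:2
  CH2 → C:1 H:2
  CH3 → C:1 H:3
Element totals:
  C: 10
  H: 19
  F: 3
Molecular formula: C10H19F3.
gcd of subscripts (10, 3, 19) = 1, so the empirical formula equals the molecular formula.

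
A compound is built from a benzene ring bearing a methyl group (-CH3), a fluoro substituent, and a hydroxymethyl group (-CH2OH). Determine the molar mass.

140.16 g/mol

Atom tally by fragment:
  benzene ring core → C:6 H:6
  (− 3 ring H displaced by substituents)
  + CH3 → C:1 H:3
  + F → F:1
  + CH2OH → C:1 H:3 O:1
Element totals:
  C: 8
  H: 9
  F: 1
  O: 1
Molecular formula: C8H9FO.
  M = 8(12.011) + 9(1.008) + 18.998 + 15.999
    = 96.088 + 9.072 + 18.998 + 15.999 = 140.157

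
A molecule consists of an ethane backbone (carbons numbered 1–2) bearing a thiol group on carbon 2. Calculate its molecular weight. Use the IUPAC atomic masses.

62.13 g/mol

Atom tally by fragment:
  CH3 → C:1 H:3
  CH2SH → C:1 H:3 S:1
Element totals:
  C: 2
  H: 6
  S: 1
Molecular formula: C2H6S.
  M = 2(12.011) + 6(1.008) + 32.06
    = 24.022 + 6.048 + 32.060 = 62.130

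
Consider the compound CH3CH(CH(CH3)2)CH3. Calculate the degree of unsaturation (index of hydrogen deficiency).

0

Atom tally by fragment:
  CH3 → C:1 H:3
  CH(CH(CH3)2) → C:4 H:8
  CH3 → C:1 H:3
Element totals:
  C: 6
  H: 14
Molecular formula: C6H14.
DoU = (2C + 2 + N − H − X) / 2 = (2·6 + 2 + 0 − 14 − 0) / 2 = 0.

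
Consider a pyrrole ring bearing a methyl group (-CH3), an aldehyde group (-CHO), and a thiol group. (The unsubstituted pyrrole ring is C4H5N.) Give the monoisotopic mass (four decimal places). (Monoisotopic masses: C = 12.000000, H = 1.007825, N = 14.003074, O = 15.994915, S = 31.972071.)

141.0248

Atom tally by fragment:
  pyrrole ring core → C:4 H:5 N:1
  (− 3 ring H displaced by substituents)
  + CH3 → C:1 H:3
  + CHO → C:1 H:1 O:1
  + SH → S:1 H:1
Element totals:
  C: 6
  H: 7
  N: 1
  O: 1
  S: 1
Molecular formula: C6H7NOS.
  M = 6(12.0) + 7(1.007825) + 14.003074 + 15.994915 + 31.972071
    = 72.000000 + 7.054775 + 14.003074 + 15.994915 + 31.972071 = 141.024835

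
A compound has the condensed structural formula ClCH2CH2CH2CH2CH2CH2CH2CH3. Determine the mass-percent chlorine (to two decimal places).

23.84%

Atom tally by fragment:
  ClCH2 → C:1 H:2 Cl:1
  CH2 → C:1 H:2
  CH2 → C:1 H:2
  CH2 → C:1 H:2
  CH2 → C:1 H:2
  CH2 → C:1 H:2
  CH2 → C:1 H:2
  CH3 → C:1 H:3
Element totals:
  C: 8
  H: 17
  Cl: 1
Molecular formula: C8H17Cl.
Molar mass = 148.674 g/mol.
Mass from Cl: 1 × 35.45 = 35.450 g/mol.
%Cl = 35.450 / 148.674 × 100 = 23.84%.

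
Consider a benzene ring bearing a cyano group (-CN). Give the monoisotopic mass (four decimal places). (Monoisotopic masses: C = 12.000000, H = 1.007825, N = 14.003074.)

103.0422

Atom tally by fragment:
  benzene ring core → C:6 H:6
  (− 1 ring H displaced by substituents)
  + CN → C:1 N:1
Element totals:
  C: 7
  H: 5
  N: 1
Molecular formula: C7H5N.
  M = 7(12.0) + 5(1.007825) + 14.003074
    = 84.000000 + 5.039125 + 14.003074 = 103.042199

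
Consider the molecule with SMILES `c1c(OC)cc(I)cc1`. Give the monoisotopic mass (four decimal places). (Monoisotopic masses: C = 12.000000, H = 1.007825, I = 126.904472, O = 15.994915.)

Atom tally by fragment:
  benzene ring core → C:6 H:6
  (− 2 ring H displaced by substituents)
  + OCH3 → C:1 H:3 O:1
  + I → I:1
Element totals:
  C: 7
  H: 7
  I: 1
  O: 1
Molecular formula: C7H7IO.
  M = 7(12.0) + 7(1.007825) + 126.904472 + 15.994915
    = 84.000000 + 7.054775 + 126.904472 + 15.994915 = 233.954162

233.9542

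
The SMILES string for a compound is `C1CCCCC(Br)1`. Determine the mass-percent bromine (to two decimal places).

49.00%

Atom tally by fragment:
  cyclohexane ring core → C:6 H:12
  (− 1 ring H displaced by substituents)
  + Br → Br:1
Element totals:
  C: 6
  H: 11
  Br: 1
Molecular formula: C6H11Br.
Molar mass = 163.058 g/mol.
Mass from Br: 1 × 79.904 = 79.904 g/mol.
%Br = 79.904 / 163.058 × 100 = 49.00%.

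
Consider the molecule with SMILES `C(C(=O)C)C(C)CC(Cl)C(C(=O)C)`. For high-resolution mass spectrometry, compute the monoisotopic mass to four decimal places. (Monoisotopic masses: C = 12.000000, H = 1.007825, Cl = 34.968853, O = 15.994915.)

Atom tally by fragment:
  CH3COCH2 → C:3 H:5 O:1
  CH(CH3) → C:2 H:4
  CH2 → C:1 H:2
  CH(Cl) → C:1 H:1 Cl:1
  CH2COCH3 → C:3 H:5 O:1
Element totals:
  C: 10
  H: 17
  Cl: 1
  O: 2
Molecular formula: C10H17ClO2.
  M = 10(12.0) + 17(1.007825) + 34.968853 + 2(15.994915)
    = 120.000000 + 17.133025 + 34.968853 + 31.989830 = 204.091708

204.0917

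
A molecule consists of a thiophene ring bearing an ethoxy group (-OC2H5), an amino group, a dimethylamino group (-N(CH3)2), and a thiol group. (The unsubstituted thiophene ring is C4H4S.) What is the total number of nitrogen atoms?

Atom tally by fragment:
  thiophene ring core → C:4 H:4 S:1
  (− 4 ring H displaced by substituents)
  + OC2H5 → C:2 H:5 O:1
  + NH2 → N:1 H:2
  + N(CH3)2 → N:1 C:2 H:6
  + SH → S:1 H:1
Element totals:
  C: 8
  H: 14
  N: 2
  O: 1
  S: 2

2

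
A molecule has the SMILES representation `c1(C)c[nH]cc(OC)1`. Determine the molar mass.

111.14 g/mol

Atom tally by fragment:
  pyrrole ring core → C:4 H:5 N:1
  (− 2 ring H displaced by substituents)
  + CH3 → C:1 H:3
  + OCH3 → C:1 H:3 O:1
Element totals:
  C: 6
  H: 9
  N: 1
  O: 1
Molecular formula: C6H9NO.
  M = 6(12.011) + 9(1.008) + 14.007 + 15.999
    = 72.066 + 9.072 + 14.007 + 15.999 = 111.144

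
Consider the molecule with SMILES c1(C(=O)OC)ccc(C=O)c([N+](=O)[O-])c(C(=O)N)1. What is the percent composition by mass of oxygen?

38.07%

Atom tally by fragment:
  benzene ring core → C:6 H:6
  (− 4 ring H displaced by substituents)
  + COOCH3 → C:2 H:3 O:2
  + CHO → C:1 H:1 O:1
  + NO2 → N:1 O:2
  + CONH2 → C:1 H:2 O:1 N:1
Element totals:
  C: 10
  H: 8
  N: 2
  O: 6
Molecular formula: C10H8N2O6.
Molar mass = 252.182 g/mol.
Mass from O: 6 × 15.999 = 95.994 g/mol.
%O = 95.994 / 252.182 × 100 = 38.07%.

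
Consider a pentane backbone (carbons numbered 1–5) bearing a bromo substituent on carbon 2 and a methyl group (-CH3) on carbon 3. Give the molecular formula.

C6H13Br

Atom tally by fragment:
  CH3 → C:1 H:3
  CH(Br) → C:1 H:1 Br:1
  CH(CH3) → C:2 H:4
  CH2 → C:1 H:2
  CH3 → C:1 H:3
Element totals:
  C: 6
  H: 13
  Br: 1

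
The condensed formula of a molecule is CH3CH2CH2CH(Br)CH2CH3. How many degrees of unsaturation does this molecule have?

0

Element totals:
  C: 6
  H: 13
  Br: 1
Molecular formula: C6H13Br.
DoU = (2C + 2 + N − H − X) / 2 = (2·6 + 2 + 0 − 13 − 1) / 2 = 0.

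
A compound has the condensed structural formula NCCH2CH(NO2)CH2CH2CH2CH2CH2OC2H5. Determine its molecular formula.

Element totals:
  C: 10
  H: 18
  N: 2
  O: 3

C10H18N2O3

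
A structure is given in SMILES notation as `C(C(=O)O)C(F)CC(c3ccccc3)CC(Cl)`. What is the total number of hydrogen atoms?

Atom tally by fragment:
  HOOCCH2 → C:2 H:3 O:2
  CH(F) → C:1 H:1 F:1
  CH2 → C:1 H:2
  CH(C6H5) → C:7 H:6
  CH2 → C:1 H:2
  CH2Cl → C:1 H:2 Cl:1
Element totals:
  C: 13
  H: 16
  Cl: 1
  F: 1
  O: 2

16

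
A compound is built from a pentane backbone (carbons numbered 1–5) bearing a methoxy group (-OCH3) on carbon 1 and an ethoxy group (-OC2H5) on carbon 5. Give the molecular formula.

C8H18O2

Atom tally by fragment:
  CH3OCH2 → C:2 H:5 O:1
  CH2 → C:1 H:2
  CH2 → C:1 H:2
  CH2 → C:1 H:2
  CH2OC2H5 → C:3 H:7 O:1
Element totals:
  C: 8
  H: 18
  O: 2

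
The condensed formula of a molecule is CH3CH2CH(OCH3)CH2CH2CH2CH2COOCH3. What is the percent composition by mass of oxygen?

Atom tally by fragment:
  CH3 → C:1 H:3
  CH2 → C:1 H:2
  CH(OCH3) → C:2 H:4 O:1
  CH2 → C:1 H:2
  CH2 → C:1 H:2
  CH2 → C:1 H:2
  CH2COOCH3 → C:3 H:5 O:2
Element totals:
  C: 10
  H: 20
  O: 3
Molecular formula: C10H20O3.
Molar mass = 188.267 g/mol.
Mass from O: 3 × 15.999 = 47.997 g/mol.
%O = 47.997 / 188.267 × 100 = 25.49%.

25.49%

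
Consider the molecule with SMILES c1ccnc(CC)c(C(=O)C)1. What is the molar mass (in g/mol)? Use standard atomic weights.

149.19 g/mol

Atom tally by fragment:
  pyridine ring core → C:5 H:5 N:1
  (− 2 ring H displaced by substituents)
  + C2H5 → C:2 H:5
  + COCH3 → C:2 H:3 O:1
Element totals:
  C: 9
  H: 11
  N: 1
  O: 1
Molecular formula: C9H11NO.
  M = 9(12.011) + 11(1.008) + 14.007 + 15.999
    = 108.099 + 11.088 + 14.007 + 15.999 = 149.193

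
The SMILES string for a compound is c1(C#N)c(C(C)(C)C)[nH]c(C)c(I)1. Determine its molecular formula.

Atom tally by fragment:
  pyrrole ring core → C:4 H:5 N:1
  (− 4 ring H displaced by substituents)
  + CN → C:1 N:1
  + C(CH3)3 → C:4 H:9
  + CH3 → C:1 H:3
  + I → I:1
Element totals:
  C: 10
  H: 13
  I: 1
  N: 2

C10H13IN2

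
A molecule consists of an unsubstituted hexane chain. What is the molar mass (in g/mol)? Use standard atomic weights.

Atom tally by fragment:
  CH3 → C:1 H:3
  CH2 → C:1 H:2
  CH2 → C:1 H:2
  CH2 → C:1 H:2
  CH2 → C:1 H:2
  CH3 → C:1 H:3
Element totals:
  C: 6
  H: 14
Molecular formula: C6H14.
  M = 6(12.011) + 14(1.008)
    = 72.066 + 14.112 = 86.178

86.18 g/mol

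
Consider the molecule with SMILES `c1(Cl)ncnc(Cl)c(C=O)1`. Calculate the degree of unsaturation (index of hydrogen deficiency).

5

Atom tally by fragment:
  pyrimidine ring core → C:4 H:4 N:2
  (− 3 ring H displaced by substituents)
  + Cl → Cl:1
  + Cl → Cl:1
  + CHO → C:1 H:1 O:1
Element totals:
  C: 5
  H: 2
  Cl: 2
  N: 2
  O: 1
Molecular formula: C5H2Cl2N2O.
DoU = (2C + 2 + N − H − X) / 2 = (2·5 + 2 + 2 − 2 − 2) / 2 = 5.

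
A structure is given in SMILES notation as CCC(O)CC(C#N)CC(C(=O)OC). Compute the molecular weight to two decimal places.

Atom tally by fragment:
  CH3 → C:1 H:3
  CH2 → C:1 H:2
  CH(OH) → C:1 H:2 O:1
  CH2 → C:1 H:2
  CH(CN) → C:2 H:1 N:1
  CH2 → C:1 H:2
  CH2COOCH3 → C:3 H:5 O:2
Element totals:
  C: 10
  H: 17
  N: 1
  O: 3
Molecular formula: C10H17NO3.
  M = 10(12.011) + 17(1.008) + 14.007 + 3(15.999)
    = 120.110 + 17.136 + 14.007 + 47.997 = 199.250

199.25 g/mol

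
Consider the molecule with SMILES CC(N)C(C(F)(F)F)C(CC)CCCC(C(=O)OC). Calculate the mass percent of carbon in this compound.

55.11%

Atom tally by fragment:
  CH3 → C:1 H:3
  CH(NH2) → C:1 H:3 N:1
  CH(CF3) → C:2 H:1 F:3
  CH(C2H5) → C:3 H:6
  CH2 → C:1 H:2
  CH2 → C:1 H:2
  CH2 → C:1 H:2
  CH2COOCH3 → C:3 H:5 O:2
Element totals:
  C: 13
  H: 24
  F: 3
  N: 1
  O: 2
Molecular formula: C13H24F3NO2.
Molar mass = 283.334 g/mol.
Mass from C: 13 × 12.011 = 156.143 g/mol.
%C = 156.143 / 283.334 × 100 = 55.11%.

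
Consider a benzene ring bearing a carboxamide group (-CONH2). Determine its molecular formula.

Atom tally by fragment:
  benzene ring core → C:6 H:6
  (− 1 ring H displaced by substituents)
  + CONH2 → C:1 H:2 O:1 N:1
Element totals:
  C: 7
  H: 7
  N: 1
  O: 1

C7H7NO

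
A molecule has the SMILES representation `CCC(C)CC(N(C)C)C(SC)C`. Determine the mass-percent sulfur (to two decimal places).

15.76%

Atom tally by fragment:
  CH3 → C:1 H:3
  CH2 → C:1 H:2
  CH(CH3) → C:2 H:4
  CH2 → C:1 H:2
  CH(N(CH3)2) → C:3 H:7 N:1
  CH(SCH3) → C:2 H:4 S:1
  CH3 → C:1 H:3
Element totals:
  C: 11
  H: 25
  N: 1
  S: 1
Molecular formula: C11H25NS.
Molar mass = 203.388 g/mol.
Mass from S: 1 × 32.06 = 32.060 g/mol.
%S = 32.060 / 203.388 × 100 = 15.76%.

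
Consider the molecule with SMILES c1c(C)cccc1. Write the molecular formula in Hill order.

Atom tally by fragment:
  benzene ring core → C:6 H:6
  (− 1 ring H displaced by substituents)
  + CH3 → C:1 H:3
Element totals:
  C: 7
  H: 8

C7H8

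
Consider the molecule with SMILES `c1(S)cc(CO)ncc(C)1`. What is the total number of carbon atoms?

Atom tally by fragment:
  pyridine ring core → C:5 H:5 N:1
  (− 3 ring H displaced by substituents)
  + SH → S:1 H:1
  + CH2OH → C:1 H:3 O:1
  + CH3 → C:1 H:3
Element totals:
  C: 7
  H: 9
  N: 1
  O: 1
  S: 1

7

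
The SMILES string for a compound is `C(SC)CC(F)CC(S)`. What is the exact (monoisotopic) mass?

168.0443

Atom tally by fragment:
  CH3SCH2 → C:2 H:5 S:1
  CH2 → C:1 H:2
  CH(F) → C:1 H:1 F:1
  CH2 → C:1 H:2
  CH2SH → C:1 H:3 S:1
Element totals:
  C: 6
  H: 13
  F: 1
  S: 2
Molecular formula: C6H13FS2.
  M = 6(12.0) + 13(1.007825) + 18.998403 + 2(31.972071)
    = 72.000000 + 13.101725 + 18.998403 + 63.944142 = 168.044270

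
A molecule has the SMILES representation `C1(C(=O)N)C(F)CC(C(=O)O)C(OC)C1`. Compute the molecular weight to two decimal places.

219.21 g/mol

Atom tally by fragment:
  cyclohexane ring core → C:6 H:12
  (− 4 ring H displaced by substituents)
  + CONH2 → C:1 H:2 O:1 N:1
  + F → F:1
  + COOH → C:1 H:1 O:2
  + OCH3 → C:1 H:3 O:1
Element totals:
  C: 9
  H: 14
  F: 1
  N: 1
  O: 4
Molecular formula: C9H14FNO4.
  M = 9(12.011) + 14(1.008) + 18.998 + 14.007 + 4(15.999)
    = 108.099 + 14.112 + 18.998 + 14.007 + 63.996 = 219.212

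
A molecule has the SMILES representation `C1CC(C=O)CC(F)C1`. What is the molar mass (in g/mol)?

Atom tally by fragment:
  cyclohexane ring core → C:6 H:12
  (− 2 ring H displaced by substituents)
  + CHO → C:1 H:1 O:1
  + F → F:1
Element totals:
  C: 7
  H: 11
  F: 1
  O: 1
Molecular formula: C7H11FO.
  M = 7(12.011) + 11(1.008) + 18.998 + 15.999
    = 84.077 + 11.088 + 18.998 + 15.999 = 130.162

130.16 g/mol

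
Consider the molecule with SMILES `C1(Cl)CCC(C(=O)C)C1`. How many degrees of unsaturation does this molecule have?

2

Atom tally by fragment:
  cyclopentane ring core → C:5 H:10
  (− 2 ring H displaced by substituents)
  + Cl → Cl:1
  + COCH3 → C:2 H:3 O:1
Element totals:
  C: 7
  H: 11
  Cl: 1
  O: 1
Molecular formula: C7H11ClO.
DoU = (2C + 2 + N − H − X) / 2 = (2·7 + 2 + 0 − 11 − 1) / 2 = 2.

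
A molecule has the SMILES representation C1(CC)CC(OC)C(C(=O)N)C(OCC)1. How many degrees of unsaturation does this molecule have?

Atom tally by fragment:
  cyclopentane ring core → C:5 H:10
  (− 4 ring H displaced by substituents)
  + C2H5 → C:2 H:5
  + OCH3 → C:1 H:3 O:1
  + CONH2 → C:1 H:2 O:1 N:1
  + OC2H5 → C:2 H:5 O:1
Element totals:
  C: 11
  H: 21
  N: 1
  O: 3
Molecular formula: C11H21NO3.
DoU = (2C + 2 + N − H − X) / 2 = (2·11 + 2 + 1 − 21 − 0) / 2 = 2.

2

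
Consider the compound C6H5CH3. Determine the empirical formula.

Element totals:
  C: 7
  H: 8
Molecular formula: C7H8.
gcd of subscripts (7, 8) = 1, so the empirical formula equals the molecular formula.

C7H8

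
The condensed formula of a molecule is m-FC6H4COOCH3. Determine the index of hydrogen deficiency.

5

Atom tally by fragment:
  benzene ring core → C:6 H:6
  (− 2 ring H displaced by substituents)
  + F → F:1
  + COOCH3 → C:2 H:3 O:2
Element totals:
  C: 8
  H: 7
  F: 1
  O: 2
Molecular formula: C8H7FO2.
DoU = (2C + 2 + N − H − X) / 2 = (2·8 + 2 + 0 − 7 − 1) / 2 = 5.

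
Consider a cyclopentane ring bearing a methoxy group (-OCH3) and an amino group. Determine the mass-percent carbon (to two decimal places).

Atom tally by fragment:
  cyclopentane ring core → C:5 H:10
  (− 2 ring H displaced by substituents)
  + OCH3 → C:1 H:3 O:1
  + NH2 → N:1 H:2
Element totals:
  C: 6
  H: 13
  N: 1
  O: 1
Molecular formula: C6H13NO.
Molar mass = 115.176 g/mol.
Mass from C: 6 × 12.011 = 72.066 g/mol.
%C = 72.066 / 115.176 × 100 = 62.57%.

62.57%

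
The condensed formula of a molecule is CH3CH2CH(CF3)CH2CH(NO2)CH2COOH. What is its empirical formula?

Atom tally by fragment:
  CH3 → C:1 H:3
  CH2 → C:1 H:2
  CH(CF3) → C:2 H:1 F:3
  CH2 → C:1 H:2
  CH(NO2) → C:1 H:1 N:1 O:2
  CH2COOH → C:2 H:3 O:2
Element totals:
  C: 8
  H: 12
  F: 3
  N: 1
  O: 4
Molecular formula: C8H12F3NO4.
gcd of subscripts (8, 3, 12, 1, 4) = 1, so the empirical formula equals the molecular formula.

C8H12F3NO4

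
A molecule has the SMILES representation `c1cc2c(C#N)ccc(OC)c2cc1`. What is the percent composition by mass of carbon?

Atom tally by fragment:
  naphthalene ring system core → C:10 H:8
  (− 2 ring H displaced by substituents)
  + CN → C:1 N:1
  + OCH3 → C:1 H:3 O:1
Element totals:
  C: 12
  H: 9
  N: 1
  O: 1
Molecular formula: C12H9NO.
Molar mass = 183.210 g/mol.
Mass from C: 12 × 12.011 = 144.132 g/mol.
%C = 144.132 / 183.210 × 100 = 78.67%.

78.67%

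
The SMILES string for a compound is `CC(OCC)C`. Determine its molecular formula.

C5H12O

Atom tally by fragment:
  CH3 → C:1 H:3
  CH(OC2H5) → C:3 H:6 O:1
  CH3 → C:1 H:3
Element totals:
  C: 5
  H: 12
  O: 1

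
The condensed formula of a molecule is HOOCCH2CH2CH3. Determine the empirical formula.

Element totals:
  C: 4
  H: 8
  O: 2
Molecular formula: C4H8O2.
gcd of subscripts = 2; dividing each by 2:
  C: 4/2 = 2
  H: 8/2 = 4
  O: 2/2 = 1

C2H4O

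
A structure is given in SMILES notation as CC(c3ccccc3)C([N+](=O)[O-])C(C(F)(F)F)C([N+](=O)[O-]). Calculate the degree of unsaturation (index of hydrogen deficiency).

Atom tally by fragment:
  CH3 → C:1 H:3
  CH(C6H5) → C:7 H:6
  CH(NO2) → C:1 H:1 N:1 O:2
  CH(CF3) → C:2 H:1 F:3
  CH2NO2 → C:1 H:2 N:1 O:2
Element totals:
  C: 12
  H: 13
  F: 3
  N: 2
  O: 4
Molecular formula: C12H13F3N2O4.
DoU = (2C + 2 + N − H − X) / 2 = (2·12 + 2 + 2 − 13 − 3) / 2 = 6.

6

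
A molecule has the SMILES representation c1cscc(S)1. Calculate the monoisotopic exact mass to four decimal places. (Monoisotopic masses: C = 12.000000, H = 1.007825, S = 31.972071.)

115.9754

Atom tally by fragment:
  thiophene ring core → C:4 H:4 S:1
  (− 1 ring H displaced by substituents)
  + SH → S:1 H:1
Element totals:
  C: 4
  H: 4
  S: 2
Molecular formula: C4H4S2.
  M = 4(12.0) + 4(1.007825) + 2(31.972071)
    = 48.000000 + 4.031300 + 63.944142 = 115.975442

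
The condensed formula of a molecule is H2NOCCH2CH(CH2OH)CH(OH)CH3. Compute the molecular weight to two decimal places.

147.17 g/mol

Element totals:
  C: 6
  H: 13
  N: 1
  O: 3
Molecular formula: C6H13NO3.
  M = 6(12.011) + 13(1.008) + 14.007 + 3(15.999)
    = 72.066 + 13.104 + 14.007 + 47.997 = 147.174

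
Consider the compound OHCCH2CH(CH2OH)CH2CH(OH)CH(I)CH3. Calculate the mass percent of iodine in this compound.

44.36%

Element totals:
  C: 8
  H: 15
  I: 1
  O: 3
Molecular formula: C8H15IO3.
Molar mass = 286.109 g/mol.
Mass from I: 1 × 126.904 = 126.904 g/mol.
%I = 126.904 / 286.109 × 100 = 44.36%.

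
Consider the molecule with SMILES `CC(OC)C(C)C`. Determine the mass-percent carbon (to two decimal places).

Atom tally by fragment:
  CH3 → C:1 H:3
  CH(OCH3) → C:2 H:4 O:1
  CH(CH3) → C:2 H:4
  CH3 → C:1 H:3
Element totals:
  C: 6
  H: 14
  O: 1
Molecular formula: C6H14O.
Molar mass = 102.177 g/mol.
Mass from C: 6 × 12.011 = 72.066 g/mol.
%C = 72.066 / 102.177 × 100 = 70.53%.

70.53%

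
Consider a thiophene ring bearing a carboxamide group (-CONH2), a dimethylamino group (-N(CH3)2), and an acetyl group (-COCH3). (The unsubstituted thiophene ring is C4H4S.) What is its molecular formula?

Atom tally by fragment:
  thiophene ring core → C:4 H:4 S:1
  (− 3 ring H displaced by substituents)
  + CONH2 → C:1 H:2 O:1 N:1
  + N(CH3)2 → N:1 C:2 H:6
  + COCH3 → C:2 H:3 O:1
Element totals:
  C: 9
  H: 12
  N: 2
  O: 2
  S: 1

C9H12N2O2S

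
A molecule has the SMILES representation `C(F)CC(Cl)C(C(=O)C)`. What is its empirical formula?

C6H10ClFO

Atom tally by fragment:
  FCH2 → C:1 H:2 F:1
  CH2 → C:1 H:2
  CH(Cl) → C:1 H:1 Cl:1
  CH2COCH3 → C:3 H:5 O:1
Element totals:
  C: 6
  H: 10
  Cl: 1
  F: 1
  O: 1
Molecular formula: C6H10ClFO.
gcd of subscripts (6, 1, 1, 10, 1) = 1, so the empirical formula equals the molecular formula.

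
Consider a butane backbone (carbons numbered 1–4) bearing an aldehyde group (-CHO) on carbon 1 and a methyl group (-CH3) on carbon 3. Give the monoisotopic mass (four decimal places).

Atom tally by fragment:
  OHCCH2 → C:2 H:3 O:1
  CH2 → C:1 H:2
  CH(CH3) → C:2 H:4
  CH3 → C:1 H:3
Element totals:
  C: 6
  H: 12
  O: 1
Molecular formula: C6H12O.
  M = 6(12.0) + 12(1.007825) + 15.994915
    = 72.000000 + 12.093900 + 15.994915 = 100.088815

100.0888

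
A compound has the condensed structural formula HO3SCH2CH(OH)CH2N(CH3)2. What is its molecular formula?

C5H13NO4S

Atom tally by fragment:
  HO3SCH2 → C:1 H:3 S:1 O:3
  CH(OH) → C:1 H:2 O:1
  CH2N(CH3)2 → C:3 H:8 N:1
Element totals:
  C: 5
  H: 13
  N: 1
  O: 4
  S: 1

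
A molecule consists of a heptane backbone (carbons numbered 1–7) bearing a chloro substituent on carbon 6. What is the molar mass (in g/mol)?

Atom tally by fragment:
  CH3 → C:1 H:3
  CH2 → C:1 H:2
  CH2 → C:1 H:2
  CH2 → C:1 H:2
  CH2 → C:1 H:2
  CH(Cl) → C:1 H:1 Cl:1
  CH3 → C:1 H:3
Element totals:
  C: 7
  H: 15
  Cl: 1
Molecular formula: C7H15Cl.
  M = 7(12.011) + 15(1.008) + 35.45
    = 84.077 + 15.120 + 35.450 = 134.647

134.65 g/mol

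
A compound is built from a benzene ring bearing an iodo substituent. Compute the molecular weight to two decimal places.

204.01 g/mol

Atom tally by fragment:
  benzene ring core → C:6 H:6
  (− 1 ring H displaced by substituents)
  + I → I:1
Element totals:
  C: 6
  H: 5
  I: 1
Molecular formula: C6H5I.
  M = 6(12.011) + 5(1.008) + 126.904
    = 72.066 + 5.040 + 126.904 = 204.010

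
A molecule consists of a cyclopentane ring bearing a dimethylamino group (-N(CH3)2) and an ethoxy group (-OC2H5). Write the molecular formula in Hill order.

C9H19NO

Atom tally by fragment:
  cyclopentane ring core → C:5 H:10
  (− 2 ring H displaced by substituents)
  + N(CH3)2 → N:1 C:2 H:6
  + OC2H5 → C:2 H:5 O:1
Element totals:
  C: 9
  H: 19
  N: 1
  O: 1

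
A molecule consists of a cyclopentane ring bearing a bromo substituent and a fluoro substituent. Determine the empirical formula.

Atom tally by fragment:
  cyclopentane ring core → C:5 H:10
  (− 2 ring H displaced by substituents)
  + Br → Br:1
  + F → F:1
Element totals:
  C: 5
  H: 8
  Br: 1
  F: 1
Molecular formula: C5H8BrF.
gcd of subscripts (1, 5, 1, 8) = 1, so the empirical formula equals the molecular formula.

C5H8BrF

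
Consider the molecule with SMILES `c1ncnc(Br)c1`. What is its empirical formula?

C4H3BrN2

Atom tally by fragment:
  pyrimidine ring core → C:4 H:4 N:2
  (− 1 ring H displaced by substituents)
  + Br → Br:1
Element totals:
  C: 4
  H: 3
  Br: 1
  N: 2
Molecular formula: C4H3BrN2.
gcd of subscripts (1, 4, 3, 2) = 1, so the empirical formula equals the molecular formula.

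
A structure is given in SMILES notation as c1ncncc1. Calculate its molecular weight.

80.09 g/mol

Atom tally by fragment:
  pyrimidine ring core → C:4 H:4 N:2
Element totals:
  C: 4
  H: 4
  N: 2
Molecular formula: C4H4N2.
  M = 4(12.011) + 4(1.008) + 2(14.007)
    = 48.044 + 4.032 + 28.014 = 80.090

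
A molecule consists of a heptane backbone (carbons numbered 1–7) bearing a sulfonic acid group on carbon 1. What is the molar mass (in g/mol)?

Atom tally by fragment:
  HO3SCH2 → C:1 H:3 S:1 O:3
  CH2 → C:1 H:2
  CH2 → C:1 H:2
  CH2 → C:1 H:2
  CH2 → C:1 H:2
  CH2 → C:1 H:2
  CH3 → C:1 H:3
Element totals:
  C: 7
  H: 16
  O: 3
  S: 1
Molecular formula: C7H16O3S.
  M = 7(12.011) + 16(1.008) + 3(15.999) + 32.06
    = 84.077 + 16.128 + 47.997 + 32.060 = 180.262

180.26 g/mol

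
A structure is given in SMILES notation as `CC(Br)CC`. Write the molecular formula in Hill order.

C4H9Br

Atom tally by fragment:
  CH3 → C:1 H:3
  CH(Br) → C:1 H:1 Br:1
  CH2 → C:1 H:2
  CH3 → C:1 H:3
Element totals:
  C: 4
  H: 9
  Br: 1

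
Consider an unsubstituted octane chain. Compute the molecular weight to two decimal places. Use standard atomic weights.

114.23 g/mol

Atom tally by fragment:
  CH3 → C:1 H:3
  CH2 → C:1 H:2
  CH2 → C:1 H:2
  CH2 → C:1 H:2
  CH2 → C:1 H:2
  CH2 → C:1 H:2
  CH2 → C:1 H:2
  CH3 → C:1 H:3
Element totals:
  C: 8
  H: 18
Molecular formula: C8H18.
  M = 8(12.011) + 18(1.008)
    = 96.088 + 18.144 = 114.232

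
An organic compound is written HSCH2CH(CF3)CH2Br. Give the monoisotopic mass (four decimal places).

Atom tally by fragment:
  HSCH2 → C:1 H:3 S:1
  CH(CF3) → C:2 H:1 F:3
  CH2Br → C:1 H:2 Br:1
Element totals:
  C: 4
  H: 6
  Br: 1
  F: 3
  S: 1
Molecular formula: C4H6BrF3S.
  M = 4(12.0) + 6(1.007825) + 78.918338 + 3(18.998403) + 31.972071
    = 48.000000 + 6.046950 + 78.918338 + 56.995209 + 31.972071 = 221.932568

221.9326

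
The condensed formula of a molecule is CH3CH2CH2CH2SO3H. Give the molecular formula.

C4H10O3S

Atom tally by fragment:
  CH3 → C:1 H:3
  CH2 → C:1 H:2
  CH2 → C:1 H:2
  CH2SO3H → C:1 H:3 S:1 O:3
Element totals:
  C: 4
  H: 10
  O: 3
  S: 1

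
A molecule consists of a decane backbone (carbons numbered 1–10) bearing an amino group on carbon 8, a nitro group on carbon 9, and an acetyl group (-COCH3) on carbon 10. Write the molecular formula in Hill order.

Atom tally by fragment:
  CH3 → C:1 H:3
  CH2 → C:1 H:2
  CH2 → C:1 H:2
  CH2 → C:1 H:2
  CH2 → C:1 H:2
  CH2 → C:1 H:2
  CH2 → C:1 H:2
  CH(NH2) → C:1 H:3 N:1
  CH(NO2) → C:1 H:1 N:1 O:2
  CH2COCH3 → C:3 H:5 O:1
Element totals:
  C: 12
  H: 24
  N: 2
  O: 3

C12H24N2O3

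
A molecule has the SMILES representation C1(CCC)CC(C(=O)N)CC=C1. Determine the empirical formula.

C10H17NO

Atom tally by fragment:
  cyclohexene ring core → C:6 H:10
  (− 2 ring H displaced by substituents)
  + CH2CH2CH3 → C:3 H:7
  + CONH2 → C:1 H:2 O:1 N:1
Element totals:
  C: 10
  H: 17
  N: 1
  O: 1
Molecular formula: C10H17NO.
gcd of subscripts (10, 17, 1, 1) = 1, so the empirical formula equals the molecular formula.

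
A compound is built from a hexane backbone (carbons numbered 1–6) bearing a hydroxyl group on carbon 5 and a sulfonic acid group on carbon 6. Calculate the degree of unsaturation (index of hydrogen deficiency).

Atom tally by fragment:
  CH3 → C:1 H:3
  CH2 → C:1 H:2
  CH2 → C:1 H:2
  CH2 → C:1 H:2
  CH(OH) → C:1 H:2 O:1
  CH2SO3H → C:1 H:3 S:1 O:3
Element totals:
  C: 6
  H: 14
  O: 4
  S: 1
Molecular formula: C6H14O4S.
DoU = (2C + 2 + N − H − X) / 2 = (2·6 + 2 + 0 − 14 − 0) / 2 = 0.

0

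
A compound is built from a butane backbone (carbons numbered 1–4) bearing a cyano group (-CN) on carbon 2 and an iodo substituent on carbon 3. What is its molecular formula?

C5H8IN

Atom tally by fragment:
  CH3 → C:1 H:3
  CH(CN) → C:2 H:1 N:1
  CH(I) → C:1 H:1 I:1
  CH3 → C:1 H:3
Element totals:
  C: 5
  H: 8
  I: 1
  N: 1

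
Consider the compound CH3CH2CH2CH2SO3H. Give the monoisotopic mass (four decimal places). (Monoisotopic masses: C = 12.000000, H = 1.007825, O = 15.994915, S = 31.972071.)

138.0351

Atom tally by fragment:
  CH3 → C:1 H:3
  CH2 → C:1 H:2
  CH2 → C:1 H:2
  CH2SO3H → C:1 H:3 S:1 O:3
Element totals:
  C: 4
  H: 10
  O: 3
  S: 1
Molecular formula: C4H10O3S.
  M = 4(12.0) + 10(1.007825) + 3(15.994915) + 31.972071
    = 48.000000 + 10.078250 + 47.984745 + 31.972071 = 138.035066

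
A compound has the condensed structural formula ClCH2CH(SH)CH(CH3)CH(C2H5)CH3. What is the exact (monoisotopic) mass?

180.0739

Atom tally by fragment:
  ClCH2 → C:1 H:2 Cl:1
  CH(SH) → C:1 H:2 S:1
  CH(CH3) → C:2 H:4
  CH(C2H5) → C:3 H:6
  CH3 → C:1 H:3
Element totals:
  C: 8
  H: 17
  Cl: 1
  S: 1
Molecular formula: C8H17ClS.
  M = 8(12.0) + 17(1.007825) + 34.968853 + 31.972071
    = 96.000000 + 17.133025 + 34.968853 + 31.972071 = 180.073949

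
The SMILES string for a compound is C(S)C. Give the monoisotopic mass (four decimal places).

62.0190

Atom tally by fragment:
  HSCH2 → C:1 H:3 S:1
  CH3 → C:1 H:3
Element totals:
  C: 2
  H: 6
  S: 1
Molecular formula: C2H6S.
  M = 2(12.0) + 6(1.007825) + 31.972071
    = 24.000000 + 6.046950 + 31.972071 = 62.019021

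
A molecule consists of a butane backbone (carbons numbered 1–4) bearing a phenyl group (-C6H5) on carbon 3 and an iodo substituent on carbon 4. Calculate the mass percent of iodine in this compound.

48.79%

Atom tally by fragment:
  CH3 → C:1 H:3
  CH2 → C:1 H:2
  CH(C6H5) → C:7 H:6
  CH2I → C:1 H:2 I:1
Element totals:
  C: 10
  H: 13
  I: 1
Molecular formula: C10H13I.
Molar mass = 260.118 g/mol.
Mass from I: 1 × 126.904 = 126.904 g/mol.
%I = 126.904 / 260.118 × 100 = 48.79%.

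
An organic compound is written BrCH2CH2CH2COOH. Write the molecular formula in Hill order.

C4H7BrO2

Atom tally by fragment:
  BrCH2 → C:1 H:2 Br:1
  CH2 → C:1 H:2
  CH2COOH → C:2 H:3 O:2
Element totals:
  C: 4
  H: 7
  Br: 1
  O: 2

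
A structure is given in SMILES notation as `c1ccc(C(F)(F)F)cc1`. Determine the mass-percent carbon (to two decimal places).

57.54%

Atom tally by fragment:
  benzene ring core → C:6 H:6
  (− 1 ring H displaced by substituents)
  + CF3 → C:1 F:3
Element totals:
  C: 7
  H: 5
  F: 3
Molecular formula: C7H5F3.
Molar mass = 146.111 g/mol.
Mass from C: 7 × 12.011 = 84.077 g/mol.
%C = 84.077 / 146.111 × 100 = 57.54%.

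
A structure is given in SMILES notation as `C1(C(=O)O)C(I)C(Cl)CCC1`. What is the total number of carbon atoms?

7

Atom tally by fragment:
  cyclohexane ring core → C:6 H:12
  (− 3 ring H displaced by substituents)
  + COOH → C:1 H:1 O:2
  + I → I:1
  + Cl → Cl:1
Element totals:
  C: 7
  H: 10
  Cl: 1
  I: 1
  O: 2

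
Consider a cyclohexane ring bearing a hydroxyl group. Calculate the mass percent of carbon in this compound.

71.95%

Atom tally by fragment:
  cyclohexane ring core → C:6 H:12
  (− 1 ring H displaced by substituents)
  + OH → O:1 H:1
Element totals:
  C: 6
  H: 12
  O: 1
Molecular formula: C6H12O.
Molar mass = 100.161 g/mol.
Mass from C: 6 × 12.011 = 72.066 g/mol.
%C = 72.066 / 100.161 × 100 = 71.95%.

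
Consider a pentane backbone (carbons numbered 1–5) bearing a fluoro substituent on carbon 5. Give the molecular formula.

Atom tally by fragment:
  CH3 → C:1 H:3
  CH2 → C:1 H:2
  CH2 → C:1 H:2
  CH2 → C:1 H:2
  CH2F → C:1 H:2 F:1
Element totals:
  C: 5
  H: 11
  F: 1

C5H11F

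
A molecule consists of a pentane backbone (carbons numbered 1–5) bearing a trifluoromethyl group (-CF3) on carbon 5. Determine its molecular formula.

C6H11F3

Atom tally by fragment:
  CH3 → C:1 H:3
  CH2 → C:1 H:2
  CH2 → C:1 H:2
  CH2 → C:1 H:2
  CH2CF3 → C:2 H:2 F:3
Element totals:
  C: 6
  H: 11
  F: 3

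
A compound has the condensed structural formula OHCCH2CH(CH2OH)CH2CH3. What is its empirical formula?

C3H6O

Atom tally by fragment:
  OHCCH2 → C:2 H:3 O:1
  CH(CH2OH) → C:2 H:4 O:1
  CH2 → C:1 H:2
  CH3 → C:1 H:3
Element totals:
  C: 6
  H: 12
  O: 2
Molecular formula: C6H12O2.
gcd of subscripts = 2; dividing each by 2:
  C: 6/2 = 3
  H: 12/2 = 6
  O: 2/2 = 1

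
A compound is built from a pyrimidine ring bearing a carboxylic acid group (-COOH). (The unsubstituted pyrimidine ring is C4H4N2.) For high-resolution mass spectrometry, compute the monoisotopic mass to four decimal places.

Atom tally by fragment:
  pyrimidine ring core → C:4 H:4 N:2
  (− 1 ring H displaced by substituents)
  + COOH → C:1 H:1 O:2
Element totals:
  C: 5
  H: 4
  N: 2
  O: 2
Molecular formula: C5H4N2O2.
  M = 5(12.0) + 4(1.007825) + 2(14.003074) + 2(15.994915)
    = 60.000000 + 4.031300 + 28.006148 + 31.989830 = 124.027278

124.0273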